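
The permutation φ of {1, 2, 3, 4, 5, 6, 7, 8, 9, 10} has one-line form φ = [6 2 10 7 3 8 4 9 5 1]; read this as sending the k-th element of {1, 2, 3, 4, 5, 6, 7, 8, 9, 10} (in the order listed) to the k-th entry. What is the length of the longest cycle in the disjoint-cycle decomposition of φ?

Decomposing into disjoint cycles gives (1 6 8 9 5 3 10)(4 7); the longest has length 7.

7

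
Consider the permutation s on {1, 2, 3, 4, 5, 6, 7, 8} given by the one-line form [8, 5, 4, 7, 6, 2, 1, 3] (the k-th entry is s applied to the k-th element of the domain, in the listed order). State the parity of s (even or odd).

In disjoint-cycle form the cycle lengths are 5, 3.
A cycle is odd iff its length is even; s has 0 even-length cycles, so sgn(s) = (−1)^0 and s is even.

even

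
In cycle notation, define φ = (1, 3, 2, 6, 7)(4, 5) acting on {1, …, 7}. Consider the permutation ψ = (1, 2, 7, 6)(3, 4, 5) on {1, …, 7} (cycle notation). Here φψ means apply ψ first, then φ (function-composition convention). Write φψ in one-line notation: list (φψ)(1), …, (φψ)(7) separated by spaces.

6 1 5 4 2 3 7

(φψ)(x) = φ(ψ(x)). Computing each image: φ(ψ(1)) = φ(2) = 6, φ(ψ(2)) = φ(7) = 1, φ(ψ(3)) = φ(4) = 5, φ(ψ(4)) = φ(5) = 4, φ(ψ(5)) = φ(3) = 2, φ(ψ(6)) = φ(1) = 3, φ(ψ(7)) = φ(6) = 7.
Hence φψ = [6 1 5 4 2 3 7].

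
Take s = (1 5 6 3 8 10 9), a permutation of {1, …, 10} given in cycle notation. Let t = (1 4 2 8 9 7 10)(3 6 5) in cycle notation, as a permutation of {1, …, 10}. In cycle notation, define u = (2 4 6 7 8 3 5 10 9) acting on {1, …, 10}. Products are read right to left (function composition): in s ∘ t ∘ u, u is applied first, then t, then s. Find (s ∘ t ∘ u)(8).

Chase 8: u(8) = 3; t(3) = 6; s(6) = 3. Hence (s ∘ t ∘ u)(8) = 3.

3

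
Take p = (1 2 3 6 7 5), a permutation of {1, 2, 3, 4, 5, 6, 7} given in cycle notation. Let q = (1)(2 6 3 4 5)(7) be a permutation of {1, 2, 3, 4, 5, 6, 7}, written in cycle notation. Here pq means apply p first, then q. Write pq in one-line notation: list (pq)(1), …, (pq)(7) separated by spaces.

(pq)(x) = q(p(x)). Computing each image: q(p(1)) = q(2) = 6, q(p(2)) = q(3) = 4, q(p(3)) = q(6) = 3, q(p(4)) = q(4) = 5, q(p(5)) = q(1) = 1, q(p(6)) = q(7) = 7, q(p(7)) = q(5) = 2.
Hence pq = [6 4 3 5 1 7 2].

6 4 3 5 1 7 2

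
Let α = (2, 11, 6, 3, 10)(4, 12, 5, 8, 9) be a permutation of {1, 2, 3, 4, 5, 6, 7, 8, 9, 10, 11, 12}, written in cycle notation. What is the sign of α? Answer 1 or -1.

The cycle lengths are 5, 5, 1, 1.
A cycle of length ℓ contributes ℓ−1 transpositions, so α is a product of 4 + 4 = 8 transpositions — even.

1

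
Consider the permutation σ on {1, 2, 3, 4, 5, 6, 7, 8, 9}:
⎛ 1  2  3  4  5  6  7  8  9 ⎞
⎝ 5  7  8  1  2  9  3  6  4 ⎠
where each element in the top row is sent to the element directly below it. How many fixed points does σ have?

0

No element satisfies σ(x) = x, so there are 0 fixed points.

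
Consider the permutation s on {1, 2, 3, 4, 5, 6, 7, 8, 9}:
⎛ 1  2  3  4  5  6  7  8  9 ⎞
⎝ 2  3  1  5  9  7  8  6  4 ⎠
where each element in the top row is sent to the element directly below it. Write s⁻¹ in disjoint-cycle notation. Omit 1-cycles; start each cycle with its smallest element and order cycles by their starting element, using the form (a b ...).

The cycle decomposition of s is (1 2 3)(4 5 9)(6 7 8).
Reversing each cycle (and rotating so the smallest element leads) gives s⁻¹ = (1 3 2)(4 9 5)(6 8 7).

(1 3 2)(4 9 5)(6 8 7)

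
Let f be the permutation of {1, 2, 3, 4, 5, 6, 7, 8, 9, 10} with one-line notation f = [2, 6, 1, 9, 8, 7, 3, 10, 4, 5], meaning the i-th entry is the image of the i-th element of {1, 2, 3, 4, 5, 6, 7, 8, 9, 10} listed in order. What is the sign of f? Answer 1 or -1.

In disjoint-cycle form the cycle lengths are 5, 3, 2.
A cycle of length ℓ contributes ℓ−1 transpositions, so f is a product of 4 + 2 + 1 = 7 transpositions — odd.

-1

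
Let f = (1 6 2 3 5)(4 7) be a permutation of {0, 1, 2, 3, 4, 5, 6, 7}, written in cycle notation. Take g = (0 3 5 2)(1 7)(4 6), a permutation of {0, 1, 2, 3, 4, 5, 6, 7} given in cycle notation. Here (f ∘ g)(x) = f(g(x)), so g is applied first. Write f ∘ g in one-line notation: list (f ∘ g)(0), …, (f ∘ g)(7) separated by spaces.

(f ∘ g)(x) = f(g(x)). Computing each image: f(g(0)) = f(3) = 5, f(g(1)) = f(7) = 4, f(g(2)) = f(0) = 0, f(g(3)) = f(5) = 1, f(g(4)) = f(6) = 2, f(g(5)) = f(2) = 3, f(g(6)) = f(4) = 7, f(g(7)) = f(1) = 6.
Hence f ∘ g = [5 4 0 1 2 3 7 6].

5 4 0 1 2 3 7 6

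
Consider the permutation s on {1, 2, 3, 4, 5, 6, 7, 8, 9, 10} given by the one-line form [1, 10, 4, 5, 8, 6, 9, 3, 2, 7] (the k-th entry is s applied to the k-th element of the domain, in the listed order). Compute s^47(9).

7

Tracing 9 → 2 → … returns to 9 after 4 steps, so 9 lies in a 4-cycle (2, 10, 7, 9).
Since the cycle has length 4, s^47 acts on it the same as s^3 (47 mod 4 = 3).
Advancing 3 steps from 9: 9 → 2 → 10 → 7.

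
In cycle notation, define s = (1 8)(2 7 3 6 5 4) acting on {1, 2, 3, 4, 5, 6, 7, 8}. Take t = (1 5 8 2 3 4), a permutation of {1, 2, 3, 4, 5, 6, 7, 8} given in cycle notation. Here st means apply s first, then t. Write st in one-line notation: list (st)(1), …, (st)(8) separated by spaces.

Chase each element through s then t: 1 → 8 → 2; 2 → 7 → 7; 3 → 6 → 6; 4 → 2 → 3; 5 → 4 → 1; 6 → 5 → 8; 7 → 3 → 4; 8 → 1 → 5.
So st in one-line form is 2 7 6 3 1 8 4 5.

2 7 6 3 1 8 4 5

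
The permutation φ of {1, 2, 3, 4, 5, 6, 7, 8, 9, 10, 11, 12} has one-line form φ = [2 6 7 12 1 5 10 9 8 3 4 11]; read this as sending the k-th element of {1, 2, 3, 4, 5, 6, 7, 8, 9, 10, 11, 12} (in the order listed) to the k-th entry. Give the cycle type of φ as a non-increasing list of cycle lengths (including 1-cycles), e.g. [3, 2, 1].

The disjoint cycles are (1 2 6 5)(3 7 10)(4 12 11)(8 9), with lengths 4, 3, 3, 2 in non-increasing order.

[4, 3, 3, 2]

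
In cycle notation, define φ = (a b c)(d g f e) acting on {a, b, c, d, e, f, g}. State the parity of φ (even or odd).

The cycle lengths are 4, 3.
A cycle is odd iff its length is even; φ has 1 even-length cycle, so sgn(φ) = (−1)^1 and φ is odd.

odd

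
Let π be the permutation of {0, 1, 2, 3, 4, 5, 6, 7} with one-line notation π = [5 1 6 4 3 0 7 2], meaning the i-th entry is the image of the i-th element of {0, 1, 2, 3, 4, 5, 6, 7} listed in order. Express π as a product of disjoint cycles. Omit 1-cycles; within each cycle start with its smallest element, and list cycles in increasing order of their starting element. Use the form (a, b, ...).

From 0: 0 → 5 → 0, closing the cycle (0, 5).
Continuing from each remaining unvisited element yields (0, 5)(2, 6, 7)(3, 4).

(0, 5)(2, 6, 7)(3, 4)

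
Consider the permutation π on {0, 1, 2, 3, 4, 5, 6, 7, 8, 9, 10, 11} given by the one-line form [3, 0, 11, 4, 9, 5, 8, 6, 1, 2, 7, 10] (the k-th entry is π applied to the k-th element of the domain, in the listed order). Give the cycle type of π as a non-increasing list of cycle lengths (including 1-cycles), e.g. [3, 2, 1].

The disjoint cycles are (0 3 4 9 2 11 10 7 6 8 1)(5), with lengths 11, 1 in non-increasing order.

[11, 1]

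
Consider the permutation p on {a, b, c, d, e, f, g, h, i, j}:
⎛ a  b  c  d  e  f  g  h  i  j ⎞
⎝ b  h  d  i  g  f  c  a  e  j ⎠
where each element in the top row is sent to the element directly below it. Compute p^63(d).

Tracing d → i → … returns to d after 5 steps, so d lies in a 5-cycle (c d i e g).
Powers repeat with period 5 on this cycle, and 63 mod 5 = 3, so p^63(d) = p^3(d).
Stepping 3 places around the cycle: d → i → e → g.

g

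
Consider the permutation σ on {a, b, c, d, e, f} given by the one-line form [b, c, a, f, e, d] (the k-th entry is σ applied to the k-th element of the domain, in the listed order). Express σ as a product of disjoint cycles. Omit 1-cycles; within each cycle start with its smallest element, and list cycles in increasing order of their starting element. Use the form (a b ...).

(a b c)(d f)

From a: a → b → c → a, closing the cycle (a b c).
Repeating from the next unused element and collecting all non-trivial cycles gives (a b c)(d f).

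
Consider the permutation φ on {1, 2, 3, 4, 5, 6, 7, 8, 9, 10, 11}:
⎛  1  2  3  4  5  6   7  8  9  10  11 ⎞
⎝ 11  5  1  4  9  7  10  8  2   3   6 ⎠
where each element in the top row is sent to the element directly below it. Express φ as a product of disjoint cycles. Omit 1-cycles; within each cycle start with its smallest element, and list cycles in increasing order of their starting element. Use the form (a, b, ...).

Start at 1 and follow images: 1 → 11 → 6 → 7 → 10 → 3 → 1, giving the cycle (1, 11, 6, 7, 10, 3).
Continuing from each remaining unvisited element yields (1, 11, 6, 7, 10, 3)(2, 5, 9).

(1, 11, 6, 7, 10, 3)(2, 5, 9)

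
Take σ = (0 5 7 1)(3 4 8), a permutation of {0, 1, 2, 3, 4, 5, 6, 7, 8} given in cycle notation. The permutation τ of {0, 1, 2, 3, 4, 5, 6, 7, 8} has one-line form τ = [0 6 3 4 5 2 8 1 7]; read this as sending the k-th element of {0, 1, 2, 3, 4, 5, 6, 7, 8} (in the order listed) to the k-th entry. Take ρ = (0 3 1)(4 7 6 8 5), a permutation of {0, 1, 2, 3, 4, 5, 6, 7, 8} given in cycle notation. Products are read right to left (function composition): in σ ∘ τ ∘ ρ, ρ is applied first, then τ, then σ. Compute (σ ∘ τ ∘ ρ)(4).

(σ ∘ τ ∘ ρ)(4) = σ(τ(ρ(4))). ρ(4) = 7, then τ(7) = 1, then σ(1) = 0, so the result is 0.

0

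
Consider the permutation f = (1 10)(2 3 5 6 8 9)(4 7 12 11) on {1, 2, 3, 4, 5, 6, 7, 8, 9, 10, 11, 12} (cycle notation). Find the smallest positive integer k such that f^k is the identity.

12

The cycle type of f is (6, 4, 2).
Since disjoint cycles commute, ord(f) = lcm(6, 4, 2) = 12.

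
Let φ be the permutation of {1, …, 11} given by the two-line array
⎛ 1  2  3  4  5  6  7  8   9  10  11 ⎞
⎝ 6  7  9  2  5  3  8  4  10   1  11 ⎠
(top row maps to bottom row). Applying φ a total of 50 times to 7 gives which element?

Tracing 7 → 8 → … returns to 7 after 4 steps, so 7 lies in a 4-cycle (2 7 8 4).
Powers repeat with period 4 on this cycle, and 50 mod 4 = 2, so φ^50(7) = φ^2(7).
Stepping 2 places around the cycle: 7 → 8 → 4.

4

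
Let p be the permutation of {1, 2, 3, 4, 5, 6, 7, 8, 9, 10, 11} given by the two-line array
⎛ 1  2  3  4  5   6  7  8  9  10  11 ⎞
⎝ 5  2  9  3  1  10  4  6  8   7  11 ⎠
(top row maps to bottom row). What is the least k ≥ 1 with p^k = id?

Writing p as disjoint cycles, the cycle lengths are 7, 2, 1, 1.
The order of p is the least common multiple of its cycle lengths: lcm(7, 2) = 14.

14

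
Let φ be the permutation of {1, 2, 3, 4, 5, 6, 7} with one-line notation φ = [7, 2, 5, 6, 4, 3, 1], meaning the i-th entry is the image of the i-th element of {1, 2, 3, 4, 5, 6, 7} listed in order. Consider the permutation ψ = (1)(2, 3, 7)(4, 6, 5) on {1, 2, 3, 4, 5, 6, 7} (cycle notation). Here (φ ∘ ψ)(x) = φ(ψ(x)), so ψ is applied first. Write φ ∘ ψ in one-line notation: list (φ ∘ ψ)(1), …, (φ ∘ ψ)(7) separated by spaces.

(φ ∘ ψ)(x) = φ(ψ(x)). Computing each image: φ(ψ(1)) = φ(1) = 7, φ(ψ(2)) = φ(3) = 5, φ(ψ(3)) = φ(7) = 1, φ(ψ(4)) = φ(6) = 3, φ(ψ(5)) = φ(4) = 6, φ(ψ(6)) = φ(5) = 4, φ(ψ(7)) = φ(2) = 2.
Hence φ ∘ ψ = [7 5 1 3 6 4 2].

7 5 1 3 6 4 2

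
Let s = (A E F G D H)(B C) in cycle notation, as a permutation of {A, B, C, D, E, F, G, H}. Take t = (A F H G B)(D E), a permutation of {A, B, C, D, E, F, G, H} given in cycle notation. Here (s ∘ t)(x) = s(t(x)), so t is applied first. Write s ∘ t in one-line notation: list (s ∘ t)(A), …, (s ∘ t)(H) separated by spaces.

Chase each element through t then s: A → F → G; B → A → E; C → C → B; D → E → F; E → D → H; F → H → A; G → B → C; H → G → D.
Collecting the images, s ∘ t = [G E B F H A C D].

G E B F H A C D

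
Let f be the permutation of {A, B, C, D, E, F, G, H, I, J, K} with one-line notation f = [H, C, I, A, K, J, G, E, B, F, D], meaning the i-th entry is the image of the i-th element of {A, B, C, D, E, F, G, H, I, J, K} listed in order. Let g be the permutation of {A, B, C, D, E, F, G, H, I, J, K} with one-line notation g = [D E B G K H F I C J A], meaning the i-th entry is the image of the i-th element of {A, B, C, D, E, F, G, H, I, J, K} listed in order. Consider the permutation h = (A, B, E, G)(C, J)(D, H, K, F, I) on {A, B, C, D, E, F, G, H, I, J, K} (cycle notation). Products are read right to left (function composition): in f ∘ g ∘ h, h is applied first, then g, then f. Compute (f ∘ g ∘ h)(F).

I

Apply the permutations in order: h(F) = I, then g(I) = C, then f(C) = I. So (f ∘ g ∘ h)(F) = I.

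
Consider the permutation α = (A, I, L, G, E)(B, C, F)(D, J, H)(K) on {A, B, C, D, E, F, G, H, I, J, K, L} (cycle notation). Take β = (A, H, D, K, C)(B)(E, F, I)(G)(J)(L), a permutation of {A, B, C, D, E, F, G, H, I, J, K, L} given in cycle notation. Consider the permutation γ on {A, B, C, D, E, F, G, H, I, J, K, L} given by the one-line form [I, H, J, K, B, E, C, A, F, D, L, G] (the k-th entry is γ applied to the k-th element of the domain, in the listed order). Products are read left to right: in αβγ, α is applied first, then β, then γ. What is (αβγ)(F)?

H

(αβγ)(F) = γ(β(α(F))). α(F) = B, then β(B) = B, then γ(B) = H, so the result is H.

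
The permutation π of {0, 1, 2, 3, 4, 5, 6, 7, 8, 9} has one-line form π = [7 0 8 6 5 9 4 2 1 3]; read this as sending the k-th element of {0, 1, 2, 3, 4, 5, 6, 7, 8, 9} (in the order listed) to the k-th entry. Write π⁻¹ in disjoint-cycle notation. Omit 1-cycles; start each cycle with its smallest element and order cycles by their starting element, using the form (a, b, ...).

(0, 1, 8, 2, 7)(3, 9, 5, 4, 6)

First write π in disjoint cycles: (0, 7, 2, 8, 1)(3, 6, 4, 5, 9).
The inverse reverses every cycle; in canonical form, π⁻¹ = (0, 1, 8, 2, 7)(3, 9, 5, 4, 6).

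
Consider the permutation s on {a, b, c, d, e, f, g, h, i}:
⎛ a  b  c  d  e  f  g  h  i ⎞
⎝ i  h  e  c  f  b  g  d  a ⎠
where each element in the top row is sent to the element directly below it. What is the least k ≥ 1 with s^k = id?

6

The disjoint-cycle form of s has cycle lengths 6, 2, 1.
Since disjoint cycles commute, ord(s) = lcm(6, 2) = 6.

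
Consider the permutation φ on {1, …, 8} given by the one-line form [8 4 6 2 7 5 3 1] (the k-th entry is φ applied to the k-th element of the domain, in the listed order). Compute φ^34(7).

6

Tracing 7 → 3 → … returns to 7 after 4 steps, so 7 lies in a 4-cycle (3, 6, 5, 7).
Since the cycle has length 4, φ^34 acts on it the same as φ^2 (34 mod 4 = 2).
Stepping 2 places around the cycle: 7 → 3 → 6.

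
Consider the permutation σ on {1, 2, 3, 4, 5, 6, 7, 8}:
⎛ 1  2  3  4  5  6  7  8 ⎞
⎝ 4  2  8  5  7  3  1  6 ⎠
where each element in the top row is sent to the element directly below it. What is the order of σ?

The disjoint-cycle form of σ has cycle lengths 4, 3, 1.
Since disjoint cycles commute, ord(σ) = lcm(4, 3) = 12.

12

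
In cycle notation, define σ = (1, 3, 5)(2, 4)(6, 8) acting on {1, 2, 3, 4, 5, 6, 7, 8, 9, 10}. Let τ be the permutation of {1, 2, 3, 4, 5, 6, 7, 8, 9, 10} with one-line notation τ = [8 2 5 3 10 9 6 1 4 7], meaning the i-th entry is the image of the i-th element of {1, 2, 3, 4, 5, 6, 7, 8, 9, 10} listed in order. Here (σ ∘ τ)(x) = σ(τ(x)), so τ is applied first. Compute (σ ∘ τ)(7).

8

(σ ∘ τ)(7) = σ(τ(7)). τ(7) = 6, then σ(6) = 8. So (σ ∘ τ)(7) = 8.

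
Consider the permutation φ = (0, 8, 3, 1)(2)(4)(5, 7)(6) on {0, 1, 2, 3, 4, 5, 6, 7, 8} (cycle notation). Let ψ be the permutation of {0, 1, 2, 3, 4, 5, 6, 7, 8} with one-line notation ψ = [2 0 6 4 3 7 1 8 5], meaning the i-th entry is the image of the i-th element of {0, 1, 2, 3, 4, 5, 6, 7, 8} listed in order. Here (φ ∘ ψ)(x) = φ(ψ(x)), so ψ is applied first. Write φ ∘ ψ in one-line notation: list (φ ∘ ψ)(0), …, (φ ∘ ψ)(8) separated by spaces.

2 8 6 4 1 5 0 3 7

For each element, apply ψ then φ: 0 → 2 → 2; 1 → 0 → 8; 2 → 6 → 6; 3 → 4 → 4; 4 → 3 → 1; 5 → 7 → 5; 6 → 1 → 0; 7 → 8 → 3; 8 → 5 → 7.
Collecting the images, φ ∘ ψ = [2 8 6 4 1 5 0 3 7].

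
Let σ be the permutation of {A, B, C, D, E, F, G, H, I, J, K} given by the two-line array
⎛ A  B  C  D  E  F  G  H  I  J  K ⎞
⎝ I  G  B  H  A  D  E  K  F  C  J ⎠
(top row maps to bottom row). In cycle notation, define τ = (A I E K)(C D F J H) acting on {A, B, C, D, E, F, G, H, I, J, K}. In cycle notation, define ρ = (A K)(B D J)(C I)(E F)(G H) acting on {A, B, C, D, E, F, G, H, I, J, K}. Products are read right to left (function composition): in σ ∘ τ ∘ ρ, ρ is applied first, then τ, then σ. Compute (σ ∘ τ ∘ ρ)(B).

D

Apply the permutations in order: ρ(B) = D, then τ(D) = F, then σ(F) = D. So (σ ∘ τ ∘ ρ)(B) = D.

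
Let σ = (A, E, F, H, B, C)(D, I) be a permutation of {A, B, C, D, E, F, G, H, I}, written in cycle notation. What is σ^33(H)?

A

H lies in the 6-cycle (A, E, F, H, B, C).
Powers repeat with period 6 on this cycle, and 33 mod 6 = 3, so σ^33(H) = σ^3(H).
Stepping 3 places around the cycle: H → B → C → A.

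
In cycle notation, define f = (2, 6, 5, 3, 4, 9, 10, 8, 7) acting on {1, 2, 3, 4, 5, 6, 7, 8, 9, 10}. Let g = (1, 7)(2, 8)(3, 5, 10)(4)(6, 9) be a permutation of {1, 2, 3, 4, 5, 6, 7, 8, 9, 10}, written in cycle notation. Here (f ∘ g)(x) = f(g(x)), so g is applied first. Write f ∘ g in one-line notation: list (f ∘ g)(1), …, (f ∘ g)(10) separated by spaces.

(f ∘ g)(x) = f(g(x)). Computing each image: f(g(1)) = f(7) = 2, f(g(2)) = f(8) = 7, f(g(3)) = f(5) = 3, f(g(4)) = f(4) = 9, f(g(5)) = f(10) = 8, f(g(6)) = f(9) = 10, f(g(7)) = f(1) = 1, f(g(8)) = f(2) = 6, f(g(9)) = f(6) = 5, f(g(10)) = f(3) = 4.
Hence f ∘ g = [2 7 3 9 8 10 1 6 5 4].

2 7 3 9 8 10 1 6 5 4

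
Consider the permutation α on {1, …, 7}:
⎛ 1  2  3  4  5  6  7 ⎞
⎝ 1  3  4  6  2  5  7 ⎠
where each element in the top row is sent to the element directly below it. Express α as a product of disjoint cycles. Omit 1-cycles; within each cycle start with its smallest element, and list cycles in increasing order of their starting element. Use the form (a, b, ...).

Start at 2 and follow images: 2 → 3 → 4 → 6 → 5 → 2, giving the cycle (2, 3, 4, 6, 5).
Repeating from the next unused element and collecting all non-trivial cycles gives (2, 3, 4, 6, 5).

(2, 3, 4, 6, 5)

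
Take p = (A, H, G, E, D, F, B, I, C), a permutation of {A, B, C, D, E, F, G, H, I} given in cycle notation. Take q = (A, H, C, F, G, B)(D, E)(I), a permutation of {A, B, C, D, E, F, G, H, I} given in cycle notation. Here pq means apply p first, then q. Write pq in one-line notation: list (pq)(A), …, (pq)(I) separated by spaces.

C I H G E A D B F

For each element, apply p then q: A → H → C; B → I → I; C → A → H; D → F → G; E → D → E; F → B → A; G → E → D; H → G → B; I → C → F.
So pq in one-line form is C I H G E A D B F.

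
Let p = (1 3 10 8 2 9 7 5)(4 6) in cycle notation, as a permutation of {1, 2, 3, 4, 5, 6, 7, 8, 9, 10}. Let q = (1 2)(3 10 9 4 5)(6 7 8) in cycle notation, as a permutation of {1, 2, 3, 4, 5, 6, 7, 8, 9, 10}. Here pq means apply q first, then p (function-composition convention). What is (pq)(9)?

First apply q: q(9) = 4, then p(4) = 6. Thus (pq)(9) = 6.

6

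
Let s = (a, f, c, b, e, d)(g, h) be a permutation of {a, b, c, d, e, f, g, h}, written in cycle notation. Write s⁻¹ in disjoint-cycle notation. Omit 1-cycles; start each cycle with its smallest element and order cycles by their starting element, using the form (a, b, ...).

If s sends a → b within a cycle, s⁻¹ sends b → a; equivalently, reverse each cycle.
After reversing and putting each cycle's least element first, s⁻¹ = (a, d, e, b, c, f)(g, h).

(a, d, e, b, c, f)(g, h)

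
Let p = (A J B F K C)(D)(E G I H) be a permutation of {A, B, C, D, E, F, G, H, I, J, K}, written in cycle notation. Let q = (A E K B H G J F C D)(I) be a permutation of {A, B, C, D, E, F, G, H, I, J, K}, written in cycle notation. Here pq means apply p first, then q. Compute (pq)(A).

F

First apply p: p(A) = J, then q(J) = F. Thus (pq)(A) = F.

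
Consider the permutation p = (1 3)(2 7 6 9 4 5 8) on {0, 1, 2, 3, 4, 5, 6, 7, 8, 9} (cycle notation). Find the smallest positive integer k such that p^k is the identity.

The disjoint cycles have lengths 7, 2, 1.
The order is lcm(7, 2) = 14.

14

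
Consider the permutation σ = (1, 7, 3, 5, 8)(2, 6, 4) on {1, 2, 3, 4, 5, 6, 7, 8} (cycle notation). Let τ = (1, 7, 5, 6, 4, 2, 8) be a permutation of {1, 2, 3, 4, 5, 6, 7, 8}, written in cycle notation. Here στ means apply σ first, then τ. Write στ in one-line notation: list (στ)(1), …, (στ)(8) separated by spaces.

5 4 6 8 1 2 3 7

Chase each element through σ then τ: 1 → 7 → 5; 2 → 6 → 4; 3 → 5 → 6; 4 → 2 → 8; 5 → 8 → 1; 6 → 4 → 2; 7 → 3 → 3; 8 → 1 → 7.
So στ in one-line form is 5 4 6 8 1 2 3 7.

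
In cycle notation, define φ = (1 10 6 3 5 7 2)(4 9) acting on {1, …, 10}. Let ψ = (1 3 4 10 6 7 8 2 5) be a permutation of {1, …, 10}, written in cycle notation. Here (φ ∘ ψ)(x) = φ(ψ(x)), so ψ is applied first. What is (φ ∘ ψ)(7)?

First apply ψ: ψ(7) = 8, then φ(8) = 8. Thus (φ ∘ ψ)(7) = 8.

8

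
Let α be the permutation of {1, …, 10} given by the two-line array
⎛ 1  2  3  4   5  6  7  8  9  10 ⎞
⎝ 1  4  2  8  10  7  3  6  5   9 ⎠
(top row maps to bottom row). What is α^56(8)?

Tracing 8 → 6 → … returns to 8 after 6 steps, so 8 lies in a 6-cycle (2, 4, 8, 6, 7, 3).
On a 6-cycle, α^6 is the identity, so α^56 = α^2 there (56 ≡ 2 mod 6).
Advancing 2 steps from 8: 8 → 6 → 7.

7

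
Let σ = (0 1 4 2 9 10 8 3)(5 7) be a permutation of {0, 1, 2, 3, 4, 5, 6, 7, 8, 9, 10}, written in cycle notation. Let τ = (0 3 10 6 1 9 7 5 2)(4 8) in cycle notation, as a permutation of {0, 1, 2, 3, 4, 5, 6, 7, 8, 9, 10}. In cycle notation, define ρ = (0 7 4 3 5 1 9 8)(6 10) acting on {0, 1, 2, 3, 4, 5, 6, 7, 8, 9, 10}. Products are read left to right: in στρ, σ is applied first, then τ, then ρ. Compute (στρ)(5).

(στρ)(5) = ρ(τ(σ(5))). σ(5) = 7, then τ(7) = 5, then ρ(5) = 1, so the result is 1.

1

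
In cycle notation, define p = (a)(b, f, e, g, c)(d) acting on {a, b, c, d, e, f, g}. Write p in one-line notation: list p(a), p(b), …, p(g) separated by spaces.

Reading each image from the cycles: a↦a, b↦f, c↦b, d↦d, e↦g, f↦e, g↦c.
Listing these in domain order gives a f b d g e c.

a f b d g e c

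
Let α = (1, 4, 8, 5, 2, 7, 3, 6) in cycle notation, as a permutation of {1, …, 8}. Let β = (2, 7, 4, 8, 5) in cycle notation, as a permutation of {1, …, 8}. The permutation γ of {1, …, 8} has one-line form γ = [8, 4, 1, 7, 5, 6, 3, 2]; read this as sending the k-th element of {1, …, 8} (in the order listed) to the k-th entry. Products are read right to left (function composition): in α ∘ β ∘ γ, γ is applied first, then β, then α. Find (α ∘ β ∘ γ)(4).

8

(α ∘ β ∘ γ)(4) = α(β(γ(4))). γ(4) = 7, then β(7) = 4, then α(4) = 8, so the result is 8.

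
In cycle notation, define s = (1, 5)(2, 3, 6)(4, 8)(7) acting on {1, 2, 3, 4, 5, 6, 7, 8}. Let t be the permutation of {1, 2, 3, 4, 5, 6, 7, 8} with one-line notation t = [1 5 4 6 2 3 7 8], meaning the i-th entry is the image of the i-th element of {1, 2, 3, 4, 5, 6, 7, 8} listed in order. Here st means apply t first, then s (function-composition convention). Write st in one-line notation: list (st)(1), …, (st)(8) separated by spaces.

(st)(x) = s(t(x)). Computing each image: s(t(1)) = s(1) = 5, s(t(2)) = s(5) = 1, s(t(3)) = s(4) = 8, s(t(4)) = s(6) = 2, s(t(5)) = s(2) = 3, s(t(6)) = s(3) = 6, s(t(7)) = s(7) = 7, s(t(8)) = s(8) = 4.
Hence st = [5 1 8 2 3 6 7 4].

5 1 8 2 3 6 7 4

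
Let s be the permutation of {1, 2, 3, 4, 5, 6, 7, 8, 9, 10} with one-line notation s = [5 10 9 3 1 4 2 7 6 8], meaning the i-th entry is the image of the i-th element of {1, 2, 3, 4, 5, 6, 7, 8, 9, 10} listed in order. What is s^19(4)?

6

Tracing 4 → 3 → … returns to 4 after 4 steps, so 4 lies in a 4-cycle (3 9 6 4).
On a 4-cycle, s^4 is the identity, so s^19 = s^3 there (19 ≡ 3 mod 4).
Advancing 3 steps from 4: 4 → 3 → 9 → 6.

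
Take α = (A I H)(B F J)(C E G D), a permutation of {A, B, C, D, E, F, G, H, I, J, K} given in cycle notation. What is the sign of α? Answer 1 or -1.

-1

The cycle lengths are 4, 3, 3, 1.
A cycle of length ℓ contributes ℓ−1 transpositions, so α is a product of 3 + 2 + 2 = 7 transpositions — odd.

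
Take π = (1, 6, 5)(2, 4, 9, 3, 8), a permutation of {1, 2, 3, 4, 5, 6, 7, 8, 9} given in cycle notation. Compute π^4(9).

9 lies in the 5-cycle (2, 4, 9, 3, 8).
Advancing 4 steps from 9: 9 → 3 → 8 → 2 → 4.

4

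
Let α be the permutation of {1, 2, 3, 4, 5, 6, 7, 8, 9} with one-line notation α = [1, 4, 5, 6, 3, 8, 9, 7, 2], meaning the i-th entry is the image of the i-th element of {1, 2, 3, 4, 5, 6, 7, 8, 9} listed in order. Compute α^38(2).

Tracing 2 → 4 → … returns to 2 after 6 steps, so 2 lies in a 6-cycle (2 4 6 8 7 9).
Since the cycle has length 6, α^38 acts on it the same as α^2 (38 mod 6 = 2).
Advancing 2 steps from 2: 2 → 4 → 6.

6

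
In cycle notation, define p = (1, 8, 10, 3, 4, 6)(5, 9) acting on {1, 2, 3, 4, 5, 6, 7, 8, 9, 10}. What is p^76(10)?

10 lies in the 6-cycle (1, 8, 10, 3, 4, 6).
Since the cycle has length 6, p^76 acts on it the same as p^4 (76 mod 6 = 4).
Advancing 4 steps from 10: 10 → 3 → 4 → 6 → 1.

1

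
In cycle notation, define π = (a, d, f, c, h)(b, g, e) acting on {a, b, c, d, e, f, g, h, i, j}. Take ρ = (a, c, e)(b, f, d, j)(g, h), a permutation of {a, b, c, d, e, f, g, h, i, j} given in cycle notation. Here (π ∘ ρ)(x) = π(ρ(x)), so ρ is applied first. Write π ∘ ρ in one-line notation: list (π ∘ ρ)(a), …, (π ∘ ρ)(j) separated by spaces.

h c b j d f a e i g

(π ∘ ρ)(x) = π(ρ(x)). Computing each image: π(ρ(a)) = π(c) = h, π(ρ(b)) = π(f) = c, π(ρ(c)) = π(e) = b, π(ρ(d)) = π(j) = j, π(ρ(e)) = π(a) = d, π(ρ(f)) = π(d) = f, π(ρ(g)) = π(h) = a, π(ρ(h)) = π(g) = e, π(ρ(i)) = π(i) = i, π(ρ(j)) = π(b) = g.
Hence π ∘ ρ = [h c b j d f a e i g].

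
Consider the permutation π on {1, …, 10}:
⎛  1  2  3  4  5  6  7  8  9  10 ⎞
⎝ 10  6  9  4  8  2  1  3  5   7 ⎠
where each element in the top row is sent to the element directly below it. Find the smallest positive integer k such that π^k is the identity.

12

Decomposing into disjoint cycles gives cycle lengths 4, 3, 2, 1.
Since disjoint cycles commute, ord(π) = lcm(4, 3, 2) = 12.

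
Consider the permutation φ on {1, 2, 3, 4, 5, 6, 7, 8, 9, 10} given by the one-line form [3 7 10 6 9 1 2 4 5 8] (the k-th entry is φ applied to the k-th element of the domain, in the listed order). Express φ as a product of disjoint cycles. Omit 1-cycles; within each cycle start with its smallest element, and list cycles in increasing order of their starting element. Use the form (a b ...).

(1 3 10 8 4 6)(2 7)(5 9)

Start at 1 and follow images: 1 → 3 → 10 → 8 → 4 → 6 → 1, giving the cycle (1 3 10 8 4 6).
Continuing from each remaining unvisited element yields (1 3 10 8 4 6)(2 7)(5 9).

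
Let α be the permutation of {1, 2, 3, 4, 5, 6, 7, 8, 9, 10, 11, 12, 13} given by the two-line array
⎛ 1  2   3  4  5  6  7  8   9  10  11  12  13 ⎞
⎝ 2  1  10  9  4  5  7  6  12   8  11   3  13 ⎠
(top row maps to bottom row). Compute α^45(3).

4

Tracing 3 → 10 → … returns to 3 after 8 steps, so 3 lies in an 8-cycle (3, 10, 8, 6, 5, 4, 9, 12).
Powers repeat with period 8 on this cycle, and 45 mod 8 = 5, so α^45(3) = α^5(3).
Stepping 5 places around the cycle: 3 → 10 → 8 → 6 → 5 → 4.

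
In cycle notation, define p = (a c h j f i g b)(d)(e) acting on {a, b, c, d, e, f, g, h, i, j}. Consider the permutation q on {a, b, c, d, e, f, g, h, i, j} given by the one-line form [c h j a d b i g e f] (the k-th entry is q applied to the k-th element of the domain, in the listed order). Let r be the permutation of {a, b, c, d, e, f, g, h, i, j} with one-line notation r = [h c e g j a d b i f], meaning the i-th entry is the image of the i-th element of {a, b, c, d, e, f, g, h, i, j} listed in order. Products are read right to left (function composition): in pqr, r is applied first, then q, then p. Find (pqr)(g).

c

(pqr)(g) = p(q(r(g))). r(g) = d, then q(d) = a, then p(a) = c, so the result is c.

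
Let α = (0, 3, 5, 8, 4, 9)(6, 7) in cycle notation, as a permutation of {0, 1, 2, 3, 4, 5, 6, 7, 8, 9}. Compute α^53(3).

0

3 lies in the 6-cycle (0, 3, 5, 8, 4, 9).
Powers repeat with period 6 on this cycle, and 53 mod 6 = 5, so α^53(3) = α^5(3).
Stepping 5 places around the cycle: 3 → 5 → 8 → 4 → 9 → 0.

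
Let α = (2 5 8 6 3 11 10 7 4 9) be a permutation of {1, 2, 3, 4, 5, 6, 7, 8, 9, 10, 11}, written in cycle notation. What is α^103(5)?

3

5 lies in the 10-cycle (2 5 8 6 3 11 10 7 4 9).
On a 10-cycle, α^10 is the identity, so α^103 = α^3 there (103 ≡ 3 mod 10).
Stepping 3 places around the cycle: 5 → 8 → 6 → 3.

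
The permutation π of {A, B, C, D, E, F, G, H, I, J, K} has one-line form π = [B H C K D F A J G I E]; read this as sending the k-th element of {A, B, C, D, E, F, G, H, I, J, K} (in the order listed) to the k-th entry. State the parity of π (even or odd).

In disjoint-cycle form the cycle lengths are 6, 3, 1, 1.
A cycle is odd iff its length is even; π has 1 even-length cycle, so sgn(π) = (−1)^1 and π is odd.

odd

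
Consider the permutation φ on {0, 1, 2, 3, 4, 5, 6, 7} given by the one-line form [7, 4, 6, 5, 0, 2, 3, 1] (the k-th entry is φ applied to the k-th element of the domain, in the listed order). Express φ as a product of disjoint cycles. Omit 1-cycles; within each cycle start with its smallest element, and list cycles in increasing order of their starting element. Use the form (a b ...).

(0 7 1 4)(2 6 3 5)

Iterating φ from 0 gives 0 → 7 → 1 → 4 → 0; that is the 4-cycle (0 7 1 4).
Repeating from the next unused element and collecting all non-trivial cycles gives (0 7 1 4)(2 6 3 5).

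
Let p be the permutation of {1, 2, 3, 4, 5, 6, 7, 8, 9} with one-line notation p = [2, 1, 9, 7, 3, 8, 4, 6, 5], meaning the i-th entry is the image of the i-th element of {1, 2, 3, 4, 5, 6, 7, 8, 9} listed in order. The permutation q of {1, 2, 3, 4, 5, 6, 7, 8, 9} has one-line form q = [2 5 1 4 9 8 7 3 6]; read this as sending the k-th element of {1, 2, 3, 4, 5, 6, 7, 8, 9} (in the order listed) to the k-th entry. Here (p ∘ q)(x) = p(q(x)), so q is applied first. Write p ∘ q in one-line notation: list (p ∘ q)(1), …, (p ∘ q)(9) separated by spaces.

1 3 2 7 5 6 4 9 8

For each element, apply q then p: 1 → 2 → 1; 2 → 5 → 3; 3 → 1 → 2; 4 → 4 → 7; 5 → 9 → 5; 6 → 8 → 6; 7 → 7 → 4; 8 → 3 → 9; 9 → 6 → 8.
So p ∘ q in one-line form is 1 3 2 7 5 6 4 9 8.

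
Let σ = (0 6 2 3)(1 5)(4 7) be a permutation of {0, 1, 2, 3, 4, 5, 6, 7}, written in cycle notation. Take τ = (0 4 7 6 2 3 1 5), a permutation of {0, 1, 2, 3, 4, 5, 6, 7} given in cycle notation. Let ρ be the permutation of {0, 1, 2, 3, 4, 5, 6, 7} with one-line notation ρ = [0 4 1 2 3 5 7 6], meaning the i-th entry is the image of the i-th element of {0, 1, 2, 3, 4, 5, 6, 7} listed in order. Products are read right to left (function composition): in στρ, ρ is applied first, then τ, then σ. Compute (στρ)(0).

(στρ)(0) = σ(τ(ρ(0))). ρ(0) = 0, then τ(0) = 4, then σ(4) = 7, so the result is 7.

7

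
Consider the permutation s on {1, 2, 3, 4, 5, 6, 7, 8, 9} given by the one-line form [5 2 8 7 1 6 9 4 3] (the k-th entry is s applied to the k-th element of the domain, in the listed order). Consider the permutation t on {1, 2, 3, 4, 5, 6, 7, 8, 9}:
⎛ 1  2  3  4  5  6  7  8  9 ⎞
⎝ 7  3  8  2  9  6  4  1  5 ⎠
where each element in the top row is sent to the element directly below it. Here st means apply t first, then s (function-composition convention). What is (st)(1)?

9

t(1) = 7, then s(7) = 9; composing gives (st)(1) = 9.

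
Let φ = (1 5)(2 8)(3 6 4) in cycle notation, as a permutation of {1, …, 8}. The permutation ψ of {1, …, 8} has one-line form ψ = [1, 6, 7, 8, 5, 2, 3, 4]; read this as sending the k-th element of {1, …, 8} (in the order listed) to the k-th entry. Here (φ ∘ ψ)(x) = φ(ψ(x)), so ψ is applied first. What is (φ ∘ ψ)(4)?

2

ψ(4) = 8, then φ(8) = 2; composing gives (φ ∘ ψ)(4) = 2.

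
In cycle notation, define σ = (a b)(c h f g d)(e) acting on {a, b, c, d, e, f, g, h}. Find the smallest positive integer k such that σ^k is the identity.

The cycle type of σ is (5, 2, 1).
Since disjoint cycles commute, ord(σ) = lcm(5, 2) = 10.

10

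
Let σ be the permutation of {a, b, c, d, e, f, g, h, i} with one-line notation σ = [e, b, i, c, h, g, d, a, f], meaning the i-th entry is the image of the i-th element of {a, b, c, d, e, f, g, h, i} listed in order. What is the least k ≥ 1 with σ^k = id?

The disjoint-cycle form of σ has cycle lengths 5, 3, 1.
The order is lcm(5, 3) = 15.

15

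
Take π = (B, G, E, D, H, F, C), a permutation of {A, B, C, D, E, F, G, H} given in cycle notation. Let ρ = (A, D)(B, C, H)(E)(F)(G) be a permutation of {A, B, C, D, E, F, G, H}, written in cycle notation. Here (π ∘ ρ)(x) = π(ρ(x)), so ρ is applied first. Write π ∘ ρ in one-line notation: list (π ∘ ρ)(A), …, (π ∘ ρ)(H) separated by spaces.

H B F A D C E G

(π ∘ ρ)(x) = π(ρ(x)). Computing each image: π(ρ(A)) = π(D) = H, π(ρ(B)) = π(C) = B, π(ρ(C)) = π(H) = F, π(ρ(D)) = π(A) = A, π(ρ(E)) = π(E) = D, π(ρ(F)) = π(F) = C, π(ρ(G)) = π(G) = E, π(ρ(H)) = π(B) = G.
Hence π ∘ ρ = [H B F A D C E G].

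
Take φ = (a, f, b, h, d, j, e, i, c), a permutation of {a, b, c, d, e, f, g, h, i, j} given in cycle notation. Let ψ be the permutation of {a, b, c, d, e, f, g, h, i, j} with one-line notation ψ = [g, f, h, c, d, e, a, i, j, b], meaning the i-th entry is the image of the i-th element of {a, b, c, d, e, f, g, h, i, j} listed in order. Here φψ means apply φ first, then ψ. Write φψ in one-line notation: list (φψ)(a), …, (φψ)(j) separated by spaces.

e i g b j f a c h d

(φψ)(x) = ψ(φ(x)). Computing each image: ψ(φ(a)) = ψ(f) = e, ψ(φ(b)) = ψ(h) = i, ψ(φ(c)) = ψ(a) = g, ψ(φ(d)) = ψ(j) = b, ψ(φ(e)) = ψ(i) = j, ψ(φ(f)) = ψ(b) = f, ψ(φ(g)) = ψ(g) = a, ψ(φ(h)) = ψ(d) = c, ψ(φ(i)) = ψ(c) = h, ψ(φ(j)) = ψ(e) = d.
Hence φψ = [e i g b j f a c h d].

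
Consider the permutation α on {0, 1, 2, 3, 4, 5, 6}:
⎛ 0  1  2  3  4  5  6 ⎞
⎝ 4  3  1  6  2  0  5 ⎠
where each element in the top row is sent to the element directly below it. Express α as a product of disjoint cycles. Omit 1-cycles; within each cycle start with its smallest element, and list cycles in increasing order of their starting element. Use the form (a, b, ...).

From 0: 0 → 4 → 2 → 1 → 3 → 6 → 5 → 0, closing the cycle (0, 4, 2, 1, 3, 6, 5).
Continuing from each remaining unvisited element yields (0, 4, 2, 1, 3, 6, 5).

(0, 4, 2, 1, 3, 6, 5)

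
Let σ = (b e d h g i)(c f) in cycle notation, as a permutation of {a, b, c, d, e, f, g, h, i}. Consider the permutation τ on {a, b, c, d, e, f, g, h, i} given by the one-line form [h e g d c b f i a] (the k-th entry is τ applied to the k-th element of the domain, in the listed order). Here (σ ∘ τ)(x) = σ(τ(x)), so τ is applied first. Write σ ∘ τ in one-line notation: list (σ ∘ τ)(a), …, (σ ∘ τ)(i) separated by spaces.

Chase each element through τ then σ: a → h → g; b → e → d; c → g → i; d → d → h; e → c → f; f → b → e; g → f → c; h → i → b; i → a → a.
So σ ∘ τ in one-line form is g d i h f e c b a.

g d i h f e c b a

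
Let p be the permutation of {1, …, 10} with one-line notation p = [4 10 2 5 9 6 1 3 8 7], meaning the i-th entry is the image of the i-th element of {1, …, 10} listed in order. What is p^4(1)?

8

Tracing 1 → 4 → … returns to 1 after 9 steps, so 1 lies in a 9-cycle (1 4 5 9 8 3 2 10 7).
Stepping 4 places around the cycle: 1 → 4 → 5 → 9 → 8.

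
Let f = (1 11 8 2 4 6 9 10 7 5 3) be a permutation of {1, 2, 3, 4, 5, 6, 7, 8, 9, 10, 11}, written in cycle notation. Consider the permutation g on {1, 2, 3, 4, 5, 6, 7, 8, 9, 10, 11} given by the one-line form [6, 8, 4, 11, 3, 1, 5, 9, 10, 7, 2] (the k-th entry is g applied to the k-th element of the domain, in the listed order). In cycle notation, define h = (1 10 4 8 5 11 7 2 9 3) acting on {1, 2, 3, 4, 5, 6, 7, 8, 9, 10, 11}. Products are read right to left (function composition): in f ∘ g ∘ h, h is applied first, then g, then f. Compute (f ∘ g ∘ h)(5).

4

Apply the permutations in order: h(5) = 11, then g(11) = 2, then f(2) = 4. So (f ∘ g ∘ h)(5) = 4.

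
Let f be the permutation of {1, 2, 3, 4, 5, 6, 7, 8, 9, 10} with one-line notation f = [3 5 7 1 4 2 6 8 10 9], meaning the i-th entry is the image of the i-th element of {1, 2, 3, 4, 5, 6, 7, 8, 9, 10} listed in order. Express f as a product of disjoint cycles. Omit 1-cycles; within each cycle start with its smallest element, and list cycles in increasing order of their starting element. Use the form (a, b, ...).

(1, 3, 7, 6, 2, 5, 4)(9, 10)

Iterating f from 1 gives 1 → 3 → 7 → 6 → 2 → 5 → 4 → 1; that is the 7-cycle (1, 3, 7, 6, 2, 5, 4).
Repeating from the next unused element and collecting all non-trivial cycles gives (1, 3, 7, 6, 2, 5, 4)(9, 10).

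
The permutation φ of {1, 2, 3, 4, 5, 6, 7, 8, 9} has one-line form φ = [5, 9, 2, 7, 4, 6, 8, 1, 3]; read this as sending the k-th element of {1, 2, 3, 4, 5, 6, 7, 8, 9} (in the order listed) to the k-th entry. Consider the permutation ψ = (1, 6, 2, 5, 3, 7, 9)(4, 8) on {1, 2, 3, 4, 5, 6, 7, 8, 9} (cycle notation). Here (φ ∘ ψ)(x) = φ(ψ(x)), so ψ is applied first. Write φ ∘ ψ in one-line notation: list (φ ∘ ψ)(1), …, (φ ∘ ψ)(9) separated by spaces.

6 4 8 1 2 9 3 7 5

(φ ∘ ψ)(x) = φ(ψ(x)). Computing each image: φ(ψ(1)) = φ(6) = 6, φ(ψ(2)) = φ(5) = 4, φ(ψ(3)) = φ(7) = 8, φ(ψ(4)) = φ(8) = 1, φ(ψ(5)) = φ(3) = 2, φ(ψ(6)) = φ(2) = 9, φ(ψ(7)) = φ(9) = 3, φ(ψ(8)) = φ(4) = 7, φ(ψ(9)) = φ(1) = 5.
Hence φ ∘ ψ = [6 4 8 1 2 9 3 7 5].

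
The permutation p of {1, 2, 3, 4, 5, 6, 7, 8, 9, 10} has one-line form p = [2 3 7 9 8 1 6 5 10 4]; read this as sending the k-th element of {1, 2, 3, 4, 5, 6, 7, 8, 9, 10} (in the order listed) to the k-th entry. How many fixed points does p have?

No element satisfies p(x) = x, so there are 0 fixed points.

0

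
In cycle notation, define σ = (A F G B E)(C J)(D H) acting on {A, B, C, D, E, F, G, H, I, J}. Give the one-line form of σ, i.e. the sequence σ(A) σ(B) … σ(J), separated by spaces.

F E J H A G B D I C

Reading each image from the cycles: A↦F, B↦E, C↦J, D↦H, E↦A, F↦G, G↦B, H↦D, I↦I, J↦C.
So the one-line form is F E J H A G B D I C.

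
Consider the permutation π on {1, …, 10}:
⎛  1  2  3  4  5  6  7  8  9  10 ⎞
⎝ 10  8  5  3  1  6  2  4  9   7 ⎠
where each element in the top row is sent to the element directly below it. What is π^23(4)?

Tracing 4 → 3 → … returns to 4 after 8 steps, so 4 lies in an 8-cycle (1 10 7 2 8 4 3 5).
Since the cycle has length 8, π^23 acts on it the same as π^7 (23 mod 8 = 7).
Stepping 7 places around the cycle: 4 → 3 → 5 → 1 → 10 → 7 → 2 → 8.

8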